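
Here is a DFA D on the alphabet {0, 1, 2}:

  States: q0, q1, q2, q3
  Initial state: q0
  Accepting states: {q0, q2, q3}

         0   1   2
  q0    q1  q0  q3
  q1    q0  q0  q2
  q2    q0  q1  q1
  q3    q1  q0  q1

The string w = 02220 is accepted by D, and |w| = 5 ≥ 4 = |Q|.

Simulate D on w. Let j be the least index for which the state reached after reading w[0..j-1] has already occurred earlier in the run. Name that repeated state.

q1

Run of D on w = 0 2 2 2 0:
  step 0: q0  (start)
  step 1: q1  (read 0: q0→q1)
  step 2: q2  (read 2: q1→q2)
  step 3: q1  (read 2: q2→q1)   ← first repeat (q1 seen earlier)
  step 4: q2  (read 2: q1→q2)
  step 5: q0  (read 0: q2→q0)

The earliest repeat is at step j = 3: D is in q1, which it already visited at step i = 1.
The DFA has 4 states, so the proof of the pumping lemma guarantees a repeated state among the first 4+1 visited; the segment between the two visits is the pumpable y.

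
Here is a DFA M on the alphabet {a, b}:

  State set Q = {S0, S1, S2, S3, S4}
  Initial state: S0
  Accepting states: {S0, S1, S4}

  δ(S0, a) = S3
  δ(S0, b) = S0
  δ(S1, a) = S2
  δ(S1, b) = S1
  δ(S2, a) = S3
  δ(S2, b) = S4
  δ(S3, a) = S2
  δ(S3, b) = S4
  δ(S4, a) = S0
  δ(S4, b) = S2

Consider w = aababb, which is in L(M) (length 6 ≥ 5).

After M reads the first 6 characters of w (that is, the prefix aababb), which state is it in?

State sequence: S0 -a-> S3 -a-> S2 -b-> S4 -a-> S0 -b-> S0 -b-> S0

After reading 6 characters, M is in state S0.

S0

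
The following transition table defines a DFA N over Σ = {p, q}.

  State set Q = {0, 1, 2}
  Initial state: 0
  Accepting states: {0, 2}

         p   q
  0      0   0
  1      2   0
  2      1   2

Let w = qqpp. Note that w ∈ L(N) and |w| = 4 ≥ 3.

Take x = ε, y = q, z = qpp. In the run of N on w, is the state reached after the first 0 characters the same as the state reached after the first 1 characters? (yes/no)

yes

State sequence: 0 -q-> 0

After x (step 0): 0. After xy (step 1): 0.
They match, so y = q drives N around a cycle from 0 back to itself; pumping y any number of times keeps N in 0 before reading z, and xyⁱz ∈ L(N) for every i ≥ 0.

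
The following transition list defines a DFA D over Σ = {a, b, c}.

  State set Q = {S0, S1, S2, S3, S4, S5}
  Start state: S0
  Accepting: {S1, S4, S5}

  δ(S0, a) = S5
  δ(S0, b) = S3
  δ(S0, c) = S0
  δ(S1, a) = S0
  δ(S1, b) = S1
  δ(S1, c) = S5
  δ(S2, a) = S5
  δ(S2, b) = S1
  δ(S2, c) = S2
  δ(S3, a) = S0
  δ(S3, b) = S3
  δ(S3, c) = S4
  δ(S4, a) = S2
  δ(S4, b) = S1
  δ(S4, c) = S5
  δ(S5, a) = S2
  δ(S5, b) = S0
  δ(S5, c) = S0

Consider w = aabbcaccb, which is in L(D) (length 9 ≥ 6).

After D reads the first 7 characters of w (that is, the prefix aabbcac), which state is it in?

S2

Run of D on the first 7 characters of w = a a b b c a c:
  step 0: S0  (start)
  step 1: S5  (read a: S0→S5)
  step 2: S2  (read a: S5→S2)
  step 3: S1  (read b: S2→S1)
  step 4: S1  (read b: S1→S1)
  step 5: S5  (read c: S1→S5)
  step 6: S2  (read a: S5→S2)
  step 7: S2  (read c: S2→S2)

After reading 7 characters, D is in state S2.
(This kind of state-tracing is the core of the pumping-lemma construction: with 6 states, pigeonhole forces a repeat within the first 6 steps.)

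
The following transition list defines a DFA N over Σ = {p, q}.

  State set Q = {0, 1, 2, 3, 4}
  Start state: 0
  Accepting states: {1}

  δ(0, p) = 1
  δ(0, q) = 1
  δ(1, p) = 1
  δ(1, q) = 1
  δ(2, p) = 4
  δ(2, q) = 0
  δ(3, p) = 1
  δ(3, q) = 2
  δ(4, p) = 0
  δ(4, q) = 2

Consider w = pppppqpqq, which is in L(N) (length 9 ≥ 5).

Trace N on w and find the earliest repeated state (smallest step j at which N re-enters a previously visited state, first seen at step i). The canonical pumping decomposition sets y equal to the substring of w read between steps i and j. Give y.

Run of N on w = p p p p p q p q q:
  step 0: 0  (start)
  step 1: 1  (read p: 0→1)
  step 2: 1  (read p: 1→1)   ← first repeat (1 seen earlier)
  step 3: 1  (read p: 1→1)
  step 4: 1  (read p: 1→1)
  step 5: 1  (read p: 1→1)
  step 6: 1  (read q: 1→1)
  step 7: 1  (read p: 1→1)
  step 8: 1  (read q: 1→1)
  step 9: 1  (read q: 1→1)

So i = 1, j = 2, giving x = w[0:1] = p, y = w[1:2] = p, z = w[2:9] = pppqpqq.
Check: |xy| = 2 ≤ 5 and |y| = 1 ≥ 1. Reading y takes N from 1 back to 1, so every xyⁱz is accepted.

p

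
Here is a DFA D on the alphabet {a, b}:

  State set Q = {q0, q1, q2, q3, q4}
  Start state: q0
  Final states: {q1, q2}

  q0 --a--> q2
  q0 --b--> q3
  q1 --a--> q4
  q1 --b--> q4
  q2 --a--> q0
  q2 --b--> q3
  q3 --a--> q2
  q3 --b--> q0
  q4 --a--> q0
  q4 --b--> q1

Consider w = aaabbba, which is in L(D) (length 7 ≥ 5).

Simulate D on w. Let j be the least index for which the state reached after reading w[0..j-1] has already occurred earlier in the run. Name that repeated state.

q0

Run of D on w = a a a b b b a:
  step 0: q0  (start)
  step 1: q2  (read a: q0→q2)
  step 2: q0  (read a: q2→q0)   ← first repeat (q0 seen earlier)
  step 3: q2  (read a: q0→q2)
  step 4: q3  (read b: q2→q3)
  step 5: q0  (read b: q3→q0)
  step 6: q3  (read b: q0→q3)
  step 7: q2  (read a: q3→q2)

The earliest repeat is at step j = 2: D is in q0, which it already visited at step i = 0.
Pumping length from the standard proof: p = 5 (the number of states). The repeated state found above gives |xy| = j ≤ 5 and |y| = j − i ≥ 1.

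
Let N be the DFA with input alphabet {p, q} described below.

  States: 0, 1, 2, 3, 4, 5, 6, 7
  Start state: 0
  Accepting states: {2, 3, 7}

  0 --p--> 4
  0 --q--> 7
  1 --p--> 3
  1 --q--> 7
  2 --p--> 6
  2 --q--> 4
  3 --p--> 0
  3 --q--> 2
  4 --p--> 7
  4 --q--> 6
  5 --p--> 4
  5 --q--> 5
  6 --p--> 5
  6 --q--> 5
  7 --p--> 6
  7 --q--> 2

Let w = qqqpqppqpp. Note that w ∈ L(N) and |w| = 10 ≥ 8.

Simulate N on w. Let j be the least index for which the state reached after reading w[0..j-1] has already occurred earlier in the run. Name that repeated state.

7

State sequence: 0 -q-> 7 -q-> 2 -q-> 4 -p-> 7 -q-> 2 -p-> 6 -p-> 5 -q-> 5 -p-> 4 -p-> 7
First repeat at step 4: 7 was already visited.

The earliest repeat is at step j = 4: N is in 7, which it already visited at step i = 1.
Pumping length from the standard proof: p = 8 (the number of states). The repeated state found above gives |xy| = j ≤ 8 and |y| = j − i ≥ 1.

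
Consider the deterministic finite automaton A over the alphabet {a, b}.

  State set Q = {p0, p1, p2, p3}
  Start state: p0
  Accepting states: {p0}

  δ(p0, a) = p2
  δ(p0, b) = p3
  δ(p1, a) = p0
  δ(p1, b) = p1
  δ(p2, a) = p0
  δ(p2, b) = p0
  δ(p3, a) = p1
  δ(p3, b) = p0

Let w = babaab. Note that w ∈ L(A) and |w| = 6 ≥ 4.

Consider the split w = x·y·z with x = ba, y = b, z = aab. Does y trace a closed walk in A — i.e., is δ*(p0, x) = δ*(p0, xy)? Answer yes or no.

Run of A on the first 3 characters of w = b a b:
  step 0: p0  (start)
  step 1: p3  (read b: p0→p3)
  step 2: p1  (read a: p3→p1)
  step 3: p1  (read b: p1→p1)

After x (step 2): p1. After xy (step 3): p1.
They match, so y = b drives A around a cycle from p1 back to itself; pumping y any number of times keeps A in p1 before reading z, and xyⁱz ∈ L(A) for every i ≥ 0.

yes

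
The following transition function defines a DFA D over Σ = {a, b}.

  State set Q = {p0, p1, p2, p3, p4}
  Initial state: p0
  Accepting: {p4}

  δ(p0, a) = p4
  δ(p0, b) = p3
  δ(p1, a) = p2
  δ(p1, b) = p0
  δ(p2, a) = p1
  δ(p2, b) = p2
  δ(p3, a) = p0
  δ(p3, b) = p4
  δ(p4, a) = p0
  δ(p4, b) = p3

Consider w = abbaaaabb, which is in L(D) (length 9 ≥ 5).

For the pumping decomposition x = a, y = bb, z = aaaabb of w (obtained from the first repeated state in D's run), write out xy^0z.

xy⁰z = xz = a·aaaabb = aaaaabb.
Reading y = bb takes D from p4 back to p4, so after x the machine is still in p4, and z then leads to the accepting state p4. Hence aaaaabb ∈ L(D).

aaaaabb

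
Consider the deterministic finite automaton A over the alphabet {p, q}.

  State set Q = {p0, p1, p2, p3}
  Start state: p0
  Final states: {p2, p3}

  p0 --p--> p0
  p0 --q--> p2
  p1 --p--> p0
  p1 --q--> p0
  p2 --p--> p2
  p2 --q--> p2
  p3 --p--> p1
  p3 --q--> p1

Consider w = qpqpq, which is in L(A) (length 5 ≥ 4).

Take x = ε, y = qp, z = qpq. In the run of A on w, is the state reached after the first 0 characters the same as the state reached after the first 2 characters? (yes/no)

no

State sequence: p0 -q-> p2 -p-> p2

After x (step 0): p0. After xy (step 2): p2.
They differ (p0 ≠ p2), so y is not a cycle from the state after x; this split is not the one the pumping-lemma construction produces, and pumping y need not keep the string in L(A).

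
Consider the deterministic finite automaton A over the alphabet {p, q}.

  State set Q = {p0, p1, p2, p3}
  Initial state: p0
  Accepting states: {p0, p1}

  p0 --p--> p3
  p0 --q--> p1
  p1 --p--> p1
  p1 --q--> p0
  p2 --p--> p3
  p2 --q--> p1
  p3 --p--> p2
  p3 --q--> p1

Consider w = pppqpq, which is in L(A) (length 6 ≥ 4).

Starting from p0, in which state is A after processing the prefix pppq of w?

p1

Run of A on the first 4 characters of w = p p p q:
  step 0: p0  (start)
  step 1: p3  (read p: p0→p3)
  step 2: p2  (read p: p3→p2)
  step 3: p3  (read p: p2→p3)
  step 4: p1  (read q: p3→p1)

After reading 4 characters, A is in state p1.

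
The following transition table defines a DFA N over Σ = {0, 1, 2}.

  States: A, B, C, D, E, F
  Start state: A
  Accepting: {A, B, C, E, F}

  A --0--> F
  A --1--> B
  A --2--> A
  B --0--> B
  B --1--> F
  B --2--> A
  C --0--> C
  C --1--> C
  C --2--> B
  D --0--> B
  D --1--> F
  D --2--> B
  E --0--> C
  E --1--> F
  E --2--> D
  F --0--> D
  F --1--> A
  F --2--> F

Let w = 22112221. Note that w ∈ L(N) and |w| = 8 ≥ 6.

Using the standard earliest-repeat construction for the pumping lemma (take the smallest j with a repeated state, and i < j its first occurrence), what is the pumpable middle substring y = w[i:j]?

Run of N on w = 2 2 1 1 2 2 2 1:
  step 0: A  (start)
  step 1: A  (read 2: A→A)   ← first repeat (A seen earlier)
  step 2: A  (read 2: A→A)
  step 3: B  (read 1: A→B)
  step 4: F  (read 1: B→F)
  step 5: F  (read 2: F→F)
  step 6: F  (read 2: F→F)
  step 7: F  (read 2: F→F)
  step 8: A  (read 1: F→A)

So i = 0, j = 1, giving x = w[0:0] = ε, y = w[0:1] = 2, z = w[1:8] = 2112221.
Check: |xy| = 1 ≤ 6 and |y| = 1 ≥ 1. Reading y takes N from A back to A, so every xyⁱz is accepted.

2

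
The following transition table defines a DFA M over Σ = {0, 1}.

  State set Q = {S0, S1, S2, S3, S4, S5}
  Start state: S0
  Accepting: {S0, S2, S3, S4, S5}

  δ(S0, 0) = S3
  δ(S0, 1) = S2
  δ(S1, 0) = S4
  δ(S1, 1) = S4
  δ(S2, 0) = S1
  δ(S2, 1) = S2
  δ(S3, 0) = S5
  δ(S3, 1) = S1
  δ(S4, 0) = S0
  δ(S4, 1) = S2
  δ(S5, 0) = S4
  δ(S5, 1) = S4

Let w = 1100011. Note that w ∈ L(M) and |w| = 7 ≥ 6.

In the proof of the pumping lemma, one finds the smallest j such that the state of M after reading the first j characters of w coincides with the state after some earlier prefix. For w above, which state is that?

Run of M on w = 1 1 0 0 0 1 1:
  step 0: S0  (start)
  step 1: S2  (read 1: S0→S2)
  step 2: S2  (read 1: S2→S2)   ← first repeat (S2 seen earlier)
  step 3: S1  (read 0: S2→S1)
  step 4: S4  (read 0: S1→S4)
  step 5: S0  (read 0: S4→S0)
  step 6: S2  (read 1: S0→S2)
  step 7: S2  (read 1: S2→S2)

The earliest repeat is at step j = 2: M is in S2, which it already visited at step i = 1.
The DFA has 6 states, so the proof of the pumping lemma guarantees a repeated state among the first 6+1 visited; the segment between the two visits is the pumpable y.

S2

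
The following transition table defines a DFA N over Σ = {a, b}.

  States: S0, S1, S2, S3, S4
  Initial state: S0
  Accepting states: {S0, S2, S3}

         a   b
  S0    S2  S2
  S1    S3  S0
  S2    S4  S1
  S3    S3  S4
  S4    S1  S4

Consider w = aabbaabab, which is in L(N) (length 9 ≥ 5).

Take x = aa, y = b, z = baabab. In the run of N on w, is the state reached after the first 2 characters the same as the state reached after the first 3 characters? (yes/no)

Run of N on the first 3 characters of w = a a b:
  step 0: S0  (start)
  step 1: S2  (read a: S0→S2)
  step 2: S4  (read a: S2→S4)
  step 3: S4  (read b: S4→S4)

After x (step 2): S4. After xy (step 3): S4.
They match, so y = b drives N around a cycle from S4 back to itself; pumping y any number of times keeps N in S4 before reading z, and xyⁱz ∈ L(N) for every i ≥ 0.

yes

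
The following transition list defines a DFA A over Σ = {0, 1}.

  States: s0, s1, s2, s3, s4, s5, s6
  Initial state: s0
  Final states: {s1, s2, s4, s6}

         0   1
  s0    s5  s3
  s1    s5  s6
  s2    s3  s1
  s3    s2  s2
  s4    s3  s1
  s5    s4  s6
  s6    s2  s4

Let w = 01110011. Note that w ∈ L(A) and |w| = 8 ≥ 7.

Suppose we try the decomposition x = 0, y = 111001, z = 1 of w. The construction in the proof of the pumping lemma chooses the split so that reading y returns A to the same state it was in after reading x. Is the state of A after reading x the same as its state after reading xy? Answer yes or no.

State sequence: s0 -0-> s5 -1-> s6 -1-> s4 -1-> s1 -0-> s5 -0-> s4 -1-> s1

After x (step 1): s5. After xy (step 7): s1.
They differ (s5 ≠ s1), so y is not a cycle from the state after x; this split is not the one the pumping-lemma construction produces, and pumping y need not keep the string in L(A).

no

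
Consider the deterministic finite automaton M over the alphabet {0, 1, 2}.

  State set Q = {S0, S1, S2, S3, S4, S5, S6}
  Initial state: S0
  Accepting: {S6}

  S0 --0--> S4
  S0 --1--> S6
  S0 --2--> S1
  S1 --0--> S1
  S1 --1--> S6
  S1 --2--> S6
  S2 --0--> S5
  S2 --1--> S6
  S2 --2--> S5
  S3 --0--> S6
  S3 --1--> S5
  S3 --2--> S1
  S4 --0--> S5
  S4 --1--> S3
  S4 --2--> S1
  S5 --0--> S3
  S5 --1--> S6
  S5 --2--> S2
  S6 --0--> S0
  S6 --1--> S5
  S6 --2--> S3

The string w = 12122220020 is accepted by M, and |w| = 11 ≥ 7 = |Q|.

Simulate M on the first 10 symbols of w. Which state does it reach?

S3

State sequence: S0 -1-> S6 -2-> S3 -1-> S5 -2-> S2 -2-> S5 -2-> S2 -2-> S5 -0-> S3 -0-> S6 -2-> S3

After reading 10 characters, M is in state S3.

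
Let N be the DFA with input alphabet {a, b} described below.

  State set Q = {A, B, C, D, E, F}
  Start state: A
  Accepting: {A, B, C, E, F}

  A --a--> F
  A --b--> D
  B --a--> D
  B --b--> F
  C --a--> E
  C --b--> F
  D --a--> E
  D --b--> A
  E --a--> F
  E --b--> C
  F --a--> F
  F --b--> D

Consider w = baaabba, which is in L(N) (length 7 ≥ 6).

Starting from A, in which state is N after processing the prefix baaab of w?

D

State sequence: A -b-> D -a-> E -a-> F -a-> F -b-> D

After reading 5 characters, N is in state D.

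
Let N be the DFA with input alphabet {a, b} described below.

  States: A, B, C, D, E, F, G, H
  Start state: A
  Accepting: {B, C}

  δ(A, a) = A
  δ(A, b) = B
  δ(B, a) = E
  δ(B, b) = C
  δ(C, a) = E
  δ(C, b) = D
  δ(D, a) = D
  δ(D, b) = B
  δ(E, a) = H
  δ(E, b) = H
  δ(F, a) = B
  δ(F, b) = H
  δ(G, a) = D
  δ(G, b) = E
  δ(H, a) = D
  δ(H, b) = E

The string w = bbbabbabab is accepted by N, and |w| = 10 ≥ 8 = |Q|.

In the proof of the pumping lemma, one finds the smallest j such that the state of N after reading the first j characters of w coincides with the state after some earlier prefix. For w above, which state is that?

Run of N on w = b b b a b b a b a b:
  step 0: A  (start)
  step 1: B  (read b: A→B)
  step 2: C  (read b: B→C)
  step 3: D  (read b: C→D)
  step 4: D  (read a: D→D)   ← first repeat (D seen earlier)
  step 5: B  (read b: D→B)
  step 6: C  (read b: B→C)
  step 7: E  (read a: C→E)
  step 8: H  (read b: E→H)
  step 9: D  (read a: H→D)
  step 10: B  (read b: D→B)

The earliest repeat is at step j = 4: N is in D, which it already visited at step i = 3.
With |Q| = 8, pigeonhole forces a state repeat no later than step 8; the substring read between the first and second visits to that state can be pumped.

D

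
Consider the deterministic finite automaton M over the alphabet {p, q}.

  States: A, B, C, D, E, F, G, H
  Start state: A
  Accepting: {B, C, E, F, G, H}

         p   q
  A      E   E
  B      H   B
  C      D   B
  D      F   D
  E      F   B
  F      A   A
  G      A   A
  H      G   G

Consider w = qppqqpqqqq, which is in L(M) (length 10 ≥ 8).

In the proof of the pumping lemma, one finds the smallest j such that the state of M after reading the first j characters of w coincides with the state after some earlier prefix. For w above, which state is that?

A

Run of M on w = q p p q q p q q q q:
  step 0: A  (start)
  step 1: E  (read q: A→E)
  step 2: F  (read p: E→F)
  step 3: A  (read p: F→A)   ← first repeat (A seen earlier)
  step 4: E  (read q: A→E)
  step 5: B  (read q: E→B)
  step 6: H  (read p: B→H)
  step 7: G  (read q: H→G)
  step 8: A  (read q: G→A)
  step 9: E  (read q: A→E)
  step 10: B  (read q: E→B)

The earliest repeat is at step j = 3: M is in A, which it already visited at step i = 0.
The DFA has 8 states, so the proof of the pumping lemma guarantees a repeated state among the first 8+1 visited; the segment between the two visits is the pumpable y.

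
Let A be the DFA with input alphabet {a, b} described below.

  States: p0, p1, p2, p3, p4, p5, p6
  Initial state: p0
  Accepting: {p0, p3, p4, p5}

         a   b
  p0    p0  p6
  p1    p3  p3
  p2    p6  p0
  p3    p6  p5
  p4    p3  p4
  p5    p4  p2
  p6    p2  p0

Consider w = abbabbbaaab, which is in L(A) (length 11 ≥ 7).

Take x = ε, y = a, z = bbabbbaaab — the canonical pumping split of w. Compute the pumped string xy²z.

xy^2z = ε·a·a·bbabbbaaab = aabbabbbaaab.
Reading y = a takes A from p0 back to p0, so after x·y·y the machine is still in p0, and z then leads to the accepting state p0. Hence aabbabbbaaab ∈ L(A).

aabbabbbaaab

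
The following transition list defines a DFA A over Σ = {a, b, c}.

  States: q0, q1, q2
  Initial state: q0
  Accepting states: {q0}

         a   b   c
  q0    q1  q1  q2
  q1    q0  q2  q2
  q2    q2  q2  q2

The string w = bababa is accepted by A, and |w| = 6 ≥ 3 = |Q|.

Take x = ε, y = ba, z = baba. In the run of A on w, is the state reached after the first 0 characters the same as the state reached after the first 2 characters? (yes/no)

State sequence: q0 -b-> q1 -a-> q0

After x (step 0): q0. After xy (step 2): q0.
They match, so y = ba drives A around a cycle from q0 back to itself; pumping y any number of times keeps A in q0 before reading z, and xyⁱz ∈ L(A) for every i ≥ 0.

yes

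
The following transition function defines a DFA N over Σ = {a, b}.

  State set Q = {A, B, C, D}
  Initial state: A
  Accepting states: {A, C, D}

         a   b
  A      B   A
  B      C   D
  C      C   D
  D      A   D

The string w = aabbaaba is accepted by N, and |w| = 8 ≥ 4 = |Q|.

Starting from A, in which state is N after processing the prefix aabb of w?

State sequence: A -a-> B -a-> C -b-> D -b-> D

After reading 4 characters, N is in state D.

D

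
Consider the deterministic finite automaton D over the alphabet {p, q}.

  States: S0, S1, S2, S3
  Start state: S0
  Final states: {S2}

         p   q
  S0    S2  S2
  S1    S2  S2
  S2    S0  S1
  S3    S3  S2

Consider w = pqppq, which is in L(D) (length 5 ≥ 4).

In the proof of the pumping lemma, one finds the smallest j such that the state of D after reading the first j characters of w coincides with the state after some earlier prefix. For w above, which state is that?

S2

State sequence: S0 -p-> S2 -q-> S1 -p-> S2 -p-> S0 -q-> S2
First repeat at step 3: S2 was already visited.

The earliest repeat is at step j = 3: D is in S2, which it already visited at step i = 1.
Pumping length from the standard proof: p = 4 (the number of states). The repeated state found above gives |xy| = j ≤ 4 and |y| = j − i ≥ 1.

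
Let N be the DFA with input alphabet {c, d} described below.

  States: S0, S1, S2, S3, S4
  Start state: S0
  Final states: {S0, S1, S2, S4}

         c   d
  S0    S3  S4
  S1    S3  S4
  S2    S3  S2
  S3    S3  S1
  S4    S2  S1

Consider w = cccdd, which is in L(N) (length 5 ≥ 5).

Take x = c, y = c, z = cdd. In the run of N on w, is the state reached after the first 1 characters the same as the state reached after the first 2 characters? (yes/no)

yes

Run of N on the first 2 characters of w = c c:
  step 0: S0  (start)
  step 1: S3  (read c: S0→S3)
  step 2: S3  (read c: S3→S3)

After x (step 1): S3. After xy (step 2): S3.
They match, so y = c drives N around a cycle from S3 back to itself; pumping y any number of times keeps N in S3 before reading z, and xyⁱz ∈ L(N) for every i ≥ 0.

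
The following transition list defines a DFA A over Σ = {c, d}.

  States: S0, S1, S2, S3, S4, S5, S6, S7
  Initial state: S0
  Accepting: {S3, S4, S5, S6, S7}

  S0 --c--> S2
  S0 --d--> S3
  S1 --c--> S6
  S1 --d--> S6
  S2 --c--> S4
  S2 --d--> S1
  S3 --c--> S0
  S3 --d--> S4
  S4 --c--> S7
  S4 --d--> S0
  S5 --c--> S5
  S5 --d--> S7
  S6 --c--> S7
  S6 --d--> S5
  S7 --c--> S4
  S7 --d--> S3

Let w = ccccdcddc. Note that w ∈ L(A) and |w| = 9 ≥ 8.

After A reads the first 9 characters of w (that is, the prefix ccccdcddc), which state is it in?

S7

State sequence: S0 -c-> S2 -c-> S4 -c-> S7 -c-> S4 -d-> S0 -c-> S2 -d-> S1 -d-> S6 -c-> S7

After reading 9 characters, A is in state S7.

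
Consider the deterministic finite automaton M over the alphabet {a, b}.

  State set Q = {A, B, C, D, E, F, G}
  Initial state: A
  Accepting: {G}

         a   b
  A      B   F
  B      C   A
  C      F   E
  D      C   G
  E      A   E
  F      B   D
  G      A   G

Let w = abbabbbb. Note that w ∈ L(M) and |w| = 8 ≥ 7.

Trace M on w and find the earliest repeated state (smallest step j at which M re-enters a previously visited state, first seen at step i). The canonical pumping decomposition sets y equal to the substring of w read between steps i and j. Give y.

ab

State sequence: A -a-> B -b-> A -b-> F -a-> B -b-> A -b-> F -b-> D -b-> G
First repeat at step 2: A was already visited.

So i = 0, j = 2, giving x = w[0:0] = ε, y = w[0:2] = ab, z = w[2:8] = babbbb.
Check: |xy| = 2 ≤ 7 and |y| = 2 ≥ 1. Reading y takes M from A back to A, so every xyⁱz is accepted.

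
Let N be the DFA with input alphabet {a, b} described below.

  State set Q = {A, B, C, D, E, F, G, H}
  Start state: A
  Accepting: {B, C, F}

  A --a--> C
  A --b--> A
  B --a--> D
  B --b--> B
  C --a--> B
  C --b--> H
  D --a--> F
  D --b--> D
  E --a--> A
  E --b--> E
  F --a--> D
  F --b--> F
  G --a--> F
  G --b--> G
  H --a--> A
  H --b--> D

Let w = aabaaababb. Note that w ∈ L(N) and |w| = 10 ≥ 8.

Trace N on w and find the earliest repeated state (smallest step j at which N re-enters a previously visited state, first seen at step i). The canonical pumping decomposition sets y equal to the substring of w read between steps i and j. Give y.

b

Run of N on w = a a b a a a b a b b:
  step 0: A  (start)
  step 1: C  (read a: A→C)
  step 2: B  (read a: C→B)
  step 3: B  (read b: B→B)   ← first repeat (B seen earlier)
  step 4: D  (read a: B→D)
  step 5: F  (read a: D→F)
  step 6: D  (read a: F→D)
  step 7: D  (read b: D→D)
  step 8: F  (read a: D→F)
  step 9: F  (read b: F→F)
  step 10: F  (read b: F→F)

So i = 2, j = 3, giving x = w[0:2] = aa, y = w[2:3] = b, z = w[3:10] = aaababb.
Check: |xy| = 3 ≤ 8 and |y| = 1 ≥ 1. Reading y takes N from B back to B, so every xyⁱz is accepted.
Since N has 8 states, any run of length ≥ 8 visits 8+1 states, so by pigeonhole some state repeats within the first 8 steps — that repeat gives the pumpable loop.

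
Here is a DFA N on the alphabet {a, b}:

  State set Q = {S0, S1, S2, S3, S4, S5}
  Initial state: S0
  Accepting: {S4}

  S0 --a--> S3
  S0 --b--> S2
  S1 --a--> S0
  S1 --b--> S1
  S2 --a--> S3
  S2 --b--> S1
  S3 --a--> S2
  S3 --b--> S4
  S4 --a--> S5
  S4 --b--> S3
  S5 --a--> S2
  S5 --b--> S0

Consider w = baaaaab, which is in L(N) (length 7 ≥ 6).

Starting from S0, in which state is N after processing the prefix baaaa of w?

S2

Run of N on the first 5 characters of w = b a a a a:
  step 0: S0  (start)
  step 1: S2  (read b: S0→S2)
  step 2: S3  (read a: S2→S3)
  step 3: S2  (read a: S3→S2)
  step 4: S3  (read a: S2→S3)
  step 5: S2  (read a: S3→S2)

After reading 5 characters, N is in state S2.
(This kind of state-tracing is the core of the pumping-lemma construction: with 6 states, pigeonhole forces a repeat within the first 6 steps.)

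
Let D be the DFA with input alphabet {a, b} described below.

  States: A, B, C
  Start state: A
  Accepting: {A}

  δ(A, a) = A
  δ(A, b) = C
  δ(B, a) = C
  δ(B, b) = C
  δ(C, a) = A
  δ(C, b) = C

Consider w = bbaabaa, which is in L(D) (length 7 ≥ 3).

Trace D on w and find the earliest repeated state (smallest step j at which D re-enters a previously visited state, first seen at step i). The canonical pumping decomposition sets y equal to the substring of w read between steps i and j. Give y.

Run of D on w = b b a a b a a:
  step 0: A  (start)
  step 1: C  (read b: A→C)
  step 2: C  (read b: C→C)   ← first repeat (C seen earlier)
  step 3: A  (read a: C→A)
  step 4: A  (read a: A→A)
  step 5: C  (read b: A→C)
  step 6: A  (read a: C→A)
  step 7: A  (read a: A→A)

So i = 1, j = 2, giving x = w[0:1] = b, y = w[1:2] = b, z = w[2:7] = aabaa.
Check: |xy| = 2 ≤ 3 and |y| = 1 ≥ 1. Reading y takes D from C back to C, so every xyⁱz is accepted.
Pumping length from the standard proof: p = 3 (the number of states). The repeated state found above gives |xy| = j ≤ 3 and |y| = j − i ≥ 1.

b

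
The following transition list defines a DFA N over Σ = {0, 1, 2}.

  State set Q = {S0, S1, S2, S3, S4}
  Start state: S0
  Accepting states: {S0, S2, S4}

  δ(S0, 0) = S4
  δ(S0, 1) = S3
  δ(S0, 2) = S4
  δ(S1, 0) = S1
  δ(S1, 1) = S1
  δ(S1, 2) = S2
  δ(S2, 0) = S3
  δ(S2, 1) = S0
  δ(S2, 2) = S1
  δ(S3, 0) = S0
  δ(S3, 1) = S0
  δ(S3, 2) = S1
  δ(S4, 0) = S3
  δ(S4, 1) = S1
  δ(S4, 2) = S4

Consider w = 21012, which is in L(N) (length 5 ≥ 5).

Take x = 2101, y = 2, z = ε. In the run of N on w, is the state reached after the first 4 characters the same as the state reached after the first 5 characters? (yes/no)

no

Run of N on the first 5 characters of w = 2 1 0 1 2:
  step 0: S0  (start)
  step 1: S4  (read 2: S0→S4)
  step 2: S1  (read 1: S4→S1)
  step 3: S1  (read 0: S1→S1)
  step 4: S1  (read 1: S1→S1)
  step 5: S2  (read 2: S1→S2)

After x (step 4): S1. After xy (step 5): S2.
They differ (S1 ≠ S2), so y is not a cycle from the state after x; this split is not the one the pumping-lemma construction produces, and pumping y need not keep the string in L(N).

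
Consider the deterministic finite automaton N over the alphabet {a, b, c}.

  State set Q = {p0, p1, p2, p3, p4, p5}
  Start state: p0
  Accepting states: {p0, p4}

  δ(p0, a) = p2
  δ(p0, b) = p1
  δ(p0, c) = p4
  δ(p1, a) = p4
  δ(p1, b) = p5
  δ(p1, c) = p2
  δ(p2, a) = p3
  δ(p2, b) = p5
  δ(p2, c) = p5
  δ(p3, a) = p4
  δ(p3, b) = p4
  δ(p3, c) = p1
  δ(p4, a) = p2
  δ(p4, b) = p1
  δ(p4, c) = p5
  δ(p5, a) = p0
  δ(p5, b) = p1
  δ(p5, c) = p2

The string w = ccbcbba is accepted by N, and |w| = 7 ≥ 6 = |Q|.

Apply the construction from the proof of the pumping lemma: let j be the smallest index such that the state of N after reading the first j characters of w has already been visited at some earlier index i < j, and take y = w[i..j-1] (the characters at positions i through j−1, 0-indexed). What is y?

bcb

Run of N on w = c c b c b b a:
  step 0: p0  (start)
  step 1: p4  (read c: p0→p4)
  step 2: p5  (read c: p4→p5)
  step 3: p1  (read b: p5→p1)
  step 4: p2  (read c: p1→p2)
  step 5: p5  (read b: p2→p5)   ← first repeat (p5 seen earlier)
  step 6: p1  (read b: p5→p1)
  step 7: p4  (read a: p1→p4)

So i = 2, j = 5, giving x = w[0:2] = cc, y = w[2:5] = bcb, z = w[5:7] = ba.
Check: |xy| = 5 ≤ 6 and |y| = 3 ≥ 1. Reading y takes N from p5 back to p5, so every xyⁱz is accepted.
The DFA has 6 states, so the proof of the pumping lemma guarantees a repeated state among the first 6+1 visited; the segment between the two visits is the pumpable y.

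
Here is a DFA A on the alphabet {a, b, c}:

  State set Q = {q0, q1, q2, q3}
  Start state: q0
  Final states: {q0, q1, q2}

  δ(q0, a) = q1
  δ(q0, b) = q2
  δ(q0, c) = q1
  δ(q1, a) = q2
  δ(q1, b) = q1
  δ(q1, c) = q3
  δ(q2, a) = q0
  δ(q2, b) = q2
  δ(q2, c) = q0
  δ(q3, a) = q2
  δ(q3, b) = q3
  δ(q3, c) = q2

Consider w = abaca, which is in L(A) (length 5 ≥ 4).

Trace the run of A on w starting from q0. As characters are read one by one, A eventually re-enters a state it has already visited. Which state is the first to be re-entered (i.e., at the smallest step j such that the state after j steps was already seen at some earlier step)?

q1

State sequence: q0 -a-> q1 -b-> q1 -a-> q2 -c-> q0 -a-> q1
First repeat at step 2: q1 was already visited.

The earliest repeat is at step j = 2: A is in q1, which it already visited at step i = 1.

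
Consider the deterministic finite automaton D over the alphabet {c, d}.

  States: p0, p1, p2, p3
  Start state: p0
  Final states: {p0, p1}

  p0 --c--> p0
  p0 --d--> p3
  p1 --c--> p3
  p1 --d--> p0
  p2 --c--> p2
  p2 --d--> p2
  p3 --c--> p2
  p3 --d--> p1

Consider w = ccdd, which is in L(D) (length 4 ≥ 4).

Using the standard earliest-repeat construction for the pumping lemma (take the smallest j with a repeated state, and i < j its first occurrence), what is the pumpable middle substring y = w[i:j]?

Run of D on w = c c d d:
  step 0: p0  (start)
  step 1: p0  (read c: p0→p0)   ← first repeat (p0 seen earlier)
  step 2: p0  (read c: p0→p0)
  step 3: p3  (read d: p0→p3)
  step 4: p1  (read d: p3→p1)

So i = 0, j = 1, giving x = w[0:0] = ε, y = w[0:1] = c, z = w[1:4] = cdd.
Check: |xy| = 1 ≤ 4 and |y| = 1 ≥ 1. Reading y takes D from p0 back to p0, so every xyⁱz is accepted.

c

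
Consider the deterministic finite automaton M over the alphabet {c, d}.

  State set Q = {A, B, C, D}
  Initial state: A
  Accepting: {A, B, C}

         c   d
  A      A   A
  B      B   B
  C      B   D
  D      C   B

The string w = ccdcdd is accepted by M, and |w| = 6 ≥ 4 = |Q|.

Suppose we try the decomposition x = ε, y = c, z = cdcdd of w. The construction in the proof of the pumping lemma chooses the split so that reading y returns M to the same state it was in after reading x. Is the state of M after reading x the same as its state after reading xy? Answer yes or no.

State sequence: A -c-> A

After x (step 0): A. After xy (step 1): A.
They match, so y = c drives M around a cycle from A back to itself; pumping y any number of times keeps M in A before reading z, and xyⁱz ∈ L(M) for every i ≥ 0.

yes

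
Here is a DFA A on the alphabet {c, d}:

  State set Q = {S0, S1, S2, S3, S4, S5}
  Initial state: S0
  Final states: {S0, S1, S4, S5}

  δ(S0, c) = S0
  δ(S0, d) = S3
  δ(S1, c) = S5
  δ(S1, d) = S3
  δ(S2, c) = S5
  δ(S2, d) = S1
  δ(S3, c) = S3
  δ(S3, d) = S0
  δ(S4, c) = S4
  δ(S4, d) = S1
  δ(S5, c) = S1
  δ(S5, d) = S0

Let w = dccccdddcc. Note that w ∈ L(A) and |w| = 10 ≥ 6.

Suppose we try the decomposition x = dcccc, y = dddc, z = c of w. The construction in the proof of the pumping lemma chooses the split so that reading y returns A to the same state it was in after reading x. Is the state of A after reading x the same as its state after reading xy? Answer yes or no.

Run of A on the first 9 characters of w = d c c c c d d d c:
  step 0: S0  (start)
  step 1: S3  (read d: S0→S3)
  step 2: S3  (read c: S3→S3)
  step 3: S3  (read c: S3→S3)
  step 4: S3  (read c: S3→S3)
  step 5: S3  (read c: S3→S3)
  step 6: S0  (read d: S3→S0)
  step 7: S3  (read d: S0→S3)
  step 8: S0  (read d: S3→S0)
  step 9: S0  (read c: S0→S0)

After x (step 5): S3. After xy (step 9): S0.
They differ (S3 ≠ S0), so y is not a cycle from the state after x; this split is not the one the pumping-lemma construction produces, and pumping y need not keep the string in L(A).

no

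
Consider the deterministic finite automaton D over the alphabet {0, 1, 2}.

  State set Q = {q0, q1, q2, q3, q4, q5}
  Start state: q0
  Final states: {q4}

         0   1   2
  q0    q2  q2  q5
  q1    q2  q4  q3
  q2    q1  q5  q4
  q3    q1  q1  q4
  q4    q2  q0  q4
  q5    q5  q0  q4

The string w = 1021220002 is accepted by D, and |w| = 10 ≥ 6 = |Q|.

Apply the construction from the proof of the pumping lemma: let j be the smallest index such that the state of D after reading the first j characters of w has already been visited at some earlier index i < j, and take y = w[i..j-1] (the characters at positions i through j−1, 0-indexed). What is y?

Run of D on w = 1 0 2 1 2 2 0 0 0 2:
  step 0: q0  (start)
  step 1: q2  (read 1: q0→q2)
  step 2: q1  (read 0: q2→q1)
  step 3: q3  (read 2: q1→q3)
  step 4: q1  (read 1: q3→q1)   ← first repeat (q1 seen earlier)
  step 5: q3  (read 2: q1→q3)
  step 6: q4  (read 2: q3→q4)
  step 7: q2  (read 0: q4→q2)
  step 8: q1  (read 0: q2→q1)
  step 9: q2  (read 0: q1→q2)
  step 10: q4  (read 2: q2→q4)

So i = 2, j = 4, giving x = w[0:2] = 10, y = w[2:4] = 21, z = w[4:10] = 220002.
Check: |xy| = 4 ≤ 6 and |y| = 2 ≥ 1. Reading y takes D from q1 back to q1, so every xyⁱz is accepted.

21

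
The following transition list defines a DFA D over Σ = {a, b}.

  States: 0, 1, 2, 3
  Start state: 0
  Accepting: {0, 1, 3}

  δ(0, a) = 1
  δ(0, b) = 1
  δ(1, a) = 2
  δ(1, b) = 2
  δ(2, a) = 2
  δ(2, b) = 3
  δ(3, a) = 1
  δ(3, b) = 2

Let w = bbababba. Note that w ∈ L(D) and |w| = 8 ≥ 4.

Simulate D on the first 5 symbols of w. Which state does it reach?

1

State sequence: 0 -b-> 1 -b-> 2 -a-> 2 -b-> 3 -a-> 1

After reading 5 characters, D is in state 1.
(This kind of state-tracing is the core of the pumping-lemma construction: with 4 states, pigeonhole forces a repeat within the first 4 steps.)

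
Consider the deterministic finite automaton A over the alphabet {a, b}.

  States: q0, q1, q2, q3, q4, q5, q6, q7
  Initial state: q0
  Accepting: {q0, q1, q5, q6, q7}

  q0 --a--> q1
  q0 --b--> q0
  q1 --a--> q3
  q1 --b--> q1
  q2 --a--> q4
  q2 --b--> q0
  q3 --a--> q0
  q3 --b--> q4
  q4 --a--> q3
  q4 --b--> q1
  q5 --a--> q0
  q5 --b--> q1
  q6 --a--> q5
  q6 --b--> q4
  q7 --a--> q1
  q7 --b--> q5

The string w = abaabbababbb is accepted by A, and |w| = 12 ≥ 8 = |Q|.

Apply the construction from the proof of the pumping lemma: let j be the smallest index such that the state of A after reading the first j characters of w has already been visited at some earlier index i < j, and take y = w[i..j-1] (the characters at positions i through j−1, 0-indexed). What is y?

Run of A on w = a b a a b b a b a b b b:
  step 0: q0  (start)
  step 1: q1  (read a: q0→q1)
  step 2: q1  (read b: q1→q1)   ← first repeat (q1 seen earlier)
  step 3: q3  (read a: q1→q3)
  step 4: q0  (read a: q3→q0)
  step 5: q0  (read b: q0→q0)
  step 6: q0  (read b: q0→q0)
  step 7: q1  (read a: q0→q1)
  step 8: q1  (read b: q1→q1)
  step 9: q3  (read a: q1→q3)
  step 10: q4  (read b: q3→q4)
  step 11: q1  (read b: q4→q1)
  step 12: q1  (read b: q1→q1)

So i = 1, j = 2, giving x = w[0:1] = a, y = w[1:2] = b, z = w[2:12] = aabbababbb.
Check: |xy| = 2 ≤ 8 and |y| = 1 ≥ 1. Reading y takes A from q1 back to q1, so every xyⁱz is accepted.
Since A has 8 states, any run of length ≥ 8 visits 8+1 states, so by pigeonhole some state repeats within the first 8 steps — that repeat gives the pumpable loop.

b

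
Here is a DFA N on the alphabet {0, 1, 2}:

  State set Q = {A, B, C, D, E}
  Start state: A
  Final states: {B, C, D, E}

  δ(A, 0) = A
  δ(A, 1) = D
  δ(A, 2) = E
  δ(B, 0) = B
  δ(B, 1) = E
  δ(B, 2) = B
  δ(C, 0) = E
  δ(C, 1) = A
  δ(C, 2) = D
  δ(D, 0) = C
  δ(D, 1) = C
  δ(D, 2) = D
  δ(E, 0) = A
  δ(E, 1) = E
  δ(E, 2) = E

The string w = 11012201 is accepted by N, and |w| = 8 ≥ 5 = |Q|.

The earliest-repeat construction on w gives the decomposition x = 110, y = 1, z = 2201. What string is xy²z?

xy^2z = 110·1·1·2201 = 110112201.
Reading y = 1 takes N from E back to E, so after x·y·y the machine is still in E, and z then leads to the accepting state D. Hence 110112201 ∈ L(N).

110112201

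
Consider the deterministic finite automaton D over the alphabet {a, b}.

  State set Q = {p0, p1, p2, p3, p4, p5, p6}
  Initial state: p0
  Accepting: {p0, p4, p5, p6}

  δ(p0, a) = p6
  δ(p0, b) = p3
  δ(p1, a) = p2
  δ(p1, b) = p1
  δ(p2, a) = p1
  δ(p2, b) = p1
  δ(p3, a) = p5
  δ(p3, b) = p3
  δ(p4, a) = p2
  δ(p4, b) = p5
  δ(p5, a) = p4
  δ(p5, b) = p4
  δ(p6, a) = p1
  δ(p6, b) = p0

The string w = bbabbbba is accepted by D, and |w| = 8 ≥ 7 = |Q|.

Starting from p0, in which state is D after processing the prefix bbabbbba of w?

Run of D on the first 8 characters of w = b b a b b b b a:
  step 0: p0  (start)
  step 1: p3  (read b: p0→p3)
  step 2: p3  (read b: p3→p3)
  step 3: p5  (read a: p3→p5)
  step 4: p4  (read b: p5→p4)
  step 5: p5  (read b: p4→p5)
  step 6: p4  (read b: p5→p4)
  step 7: p5  (read b: p4→p5)
  step 8: p4  (read a: p5→p4)

After reading 8 characters, D is in state p4.

p4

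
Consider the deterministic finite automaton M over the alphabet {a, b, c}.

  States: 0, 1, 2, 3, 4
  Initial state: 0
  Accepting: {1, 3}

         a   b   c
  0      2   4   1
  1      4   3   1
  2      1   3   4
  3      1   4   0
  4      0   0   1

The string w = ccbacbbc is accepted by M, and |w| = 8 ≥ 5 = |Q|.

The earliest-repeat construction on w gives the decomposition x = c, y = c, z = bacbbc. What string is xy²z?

xy^2z = c·c·c·bacbbc = cccbacbbc.
Reading y = c takes M from 1 back to 1, so after x·y·y the machine is still in 1, and z then leads to the accepting state 1. Hence cccbacbbc ∈ L(M).

cccbacbbc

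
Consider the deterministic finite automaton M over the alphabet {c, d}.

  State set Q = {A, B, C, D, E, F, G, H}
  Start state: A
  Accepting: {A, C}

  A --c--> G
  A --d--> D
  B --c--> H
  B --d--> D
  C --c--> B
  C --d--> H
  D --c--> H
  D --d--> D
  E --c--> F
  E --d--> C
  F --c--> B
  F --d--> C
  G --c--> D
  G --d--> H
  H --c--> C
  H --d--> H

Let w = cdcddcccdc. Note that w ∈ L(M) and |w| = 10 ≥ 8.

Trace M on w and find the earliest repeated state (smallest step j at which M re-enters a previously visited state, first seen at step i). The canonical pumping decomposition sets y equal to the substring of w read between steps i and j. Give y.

State sequence: A -c-> G -d-> H -c-> C -d-> H -d-> H -c-> C -c-> B -c-> H -d-> H -c-> C
First repeat at step 4: H was already visited.

So i = 2, j = 4, giving x = w[0:2] = cd, y = w[2:4] = cd, z = w[4:10] = dcccdc.
Check: |xy| = 4 ≤ 8 and |y| = 2 ≥ 1. Reading y takes M from H back to H, so every xyⁱz is accepted.
Since M has 8 states, any run of length ≥ 8 visits 8+1 states, so by pigeonhole some state repeats within the first 8 steps — that repeat gives the pumpable loop.

cd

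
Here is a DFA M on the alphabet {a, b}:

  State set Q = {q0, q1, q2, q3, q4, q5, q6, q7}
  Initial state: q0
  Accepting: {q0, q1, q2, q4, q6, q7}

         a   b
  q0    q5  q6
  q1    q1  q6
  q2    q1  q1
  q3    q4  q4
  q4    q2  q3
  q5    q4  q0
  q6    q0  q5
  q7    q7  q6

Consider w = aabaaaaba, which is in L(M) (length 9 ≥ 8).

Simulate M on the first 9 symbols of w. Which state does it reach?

q0

Run of M on the first 9 characters of w = a a b a a a a b a:
  step 0: q0  (start)
  step 1: q5  (read a: q0→q5)
  step 2: q4  (read a: q5→q4)
  step 3: q3  (read b: q4→q3)
  step 4: q4  (read a: q3→q4)
  step 5: q2  (read a: q4→q2)
  step 6: q1  (read a: q2→q1)
  step 7: q1  (read a: q1→q1)
  step 8: q6  (read b: q1→q6)
  step 9: q0  (read a: q6→q0)

After reading 9 characters, M is in state q0.
(This kind of state-tracing is the core of the pumping-lemma construction: with 8 states, pigeonhole forces a repeat within the first 8 steps.)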